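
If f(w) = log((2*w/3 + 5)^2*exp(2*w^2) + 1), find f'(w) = (16*w^3*exp(2*w^2) + 240*w^2*exp(2*w^2) + 908*w*exp(2*w^2) + 60*exp(2*w^2))/(4*w^2*exp(2*w^2) + 60*w*exp(2*w^2) + 225*exp(2*w^2) + 9)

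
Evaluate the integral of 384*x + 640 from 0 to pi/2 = -432 + 32*pi + 12*(6 + 2*pi)^2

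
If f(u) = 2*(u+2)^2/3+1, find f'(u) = 4*u/3 + 8/3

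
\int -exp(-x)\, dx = exp(-x) + C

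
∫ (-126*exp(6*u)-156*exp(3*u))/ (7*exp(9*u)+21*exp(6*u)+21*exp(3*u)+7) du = (35*exp(6*u) + 112*exp(3*u) + 82)/(7*(exp(6*u) + 2*exp(3*u) + 1)) + C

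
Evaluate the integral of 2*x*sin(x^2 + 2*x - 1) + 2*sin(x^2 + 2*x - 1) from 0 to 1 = -cos(2) + cos(1)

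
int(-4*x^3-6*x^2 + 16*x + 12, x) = -x^4 - 2*x^3 + 8*x^2 + 12*x + C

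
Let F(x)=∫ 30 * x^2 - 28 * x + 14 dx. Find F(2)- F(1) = 42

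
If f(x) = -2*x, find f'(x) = -2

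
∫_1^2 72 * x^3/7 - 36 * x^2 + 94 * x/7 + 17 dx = -58/7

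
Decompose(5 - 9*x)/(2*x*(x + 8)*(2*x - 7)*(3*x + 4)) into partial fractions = 459/(4640*(3*x + 4)) - 106/(4669*(2*x - 7)) - 77/(7360*(x + 8)) - 5/(448*x)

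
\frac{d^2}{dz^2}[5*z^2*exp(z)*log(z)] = 5*z^2*exp(z)*log(z) + 20*z*exp(z)*log(z) + 10*z*exp(z) + 10*exp(z)*log(z) + 15*exp(z)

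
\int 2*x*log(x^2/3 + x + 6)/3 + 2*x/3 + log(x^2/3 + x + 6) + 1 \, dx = (x^2 + 3*x + 18)*log(x^2/3 + x + 6)/3 + C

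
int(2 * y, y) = y^2 + C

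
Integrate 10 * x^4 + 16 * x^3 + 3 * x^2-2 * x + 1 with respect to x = 2*x^5 + 4*x^4 + x^3 - x^2 + x + C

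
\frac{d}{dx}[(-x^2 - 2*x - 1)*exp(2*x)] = -2*x^2*exp(2*x) - 6*x*exp(2*x) - 4*exp(2*x)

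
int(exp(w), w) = exp(w) + C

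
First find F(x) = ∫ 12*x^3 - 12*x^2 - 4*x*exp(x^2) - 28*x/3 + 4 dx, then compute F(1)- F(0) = 1/3 - 2*E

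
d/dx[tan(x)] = cos(x)^(-2)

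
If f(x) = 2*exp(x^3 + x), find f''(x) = 18*x^4*exp(x^3 + x) + 12*x^2*exp(x^3 + x) + 12*x*exp(x^3 + x) + 2*exp(x^3 + x)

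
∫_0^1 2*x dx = 1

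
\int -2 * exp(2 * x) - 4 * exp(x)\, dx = -(exp(x) + 1)^2 - 2*exp(x) + C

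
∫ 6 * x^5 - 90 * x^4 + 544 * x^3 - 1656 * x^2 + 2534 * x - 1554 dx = x^6 - 18*x^5 + 136*x^4 - 552*x^3 + 1267*x^2 - 1554*x + C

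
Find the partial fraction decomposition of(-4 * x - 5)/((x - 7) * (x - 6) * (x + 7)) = 23/(182*(x + 7)) + 29/(13*(x - 6)) - 33/(14*(x - 7))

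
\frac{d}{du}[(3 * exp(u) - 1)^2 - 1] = 18*exp(2*u) - 6*exp(u)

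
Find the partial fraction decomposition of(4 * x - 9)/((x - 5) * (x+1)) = 13/(6*(x + 1)) + 11/(6*(x - 5))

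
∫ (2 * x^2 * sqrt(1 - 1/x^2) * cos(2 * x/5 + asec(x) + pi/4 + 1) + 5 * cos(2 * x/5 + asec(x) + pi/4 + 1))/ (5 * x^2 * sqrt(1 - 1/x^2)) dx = sin(2*x/5 + asec(x) + pi/4 + 1) + C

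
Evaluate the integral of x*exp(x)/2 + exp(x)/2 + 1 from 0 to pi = pi*(2 + exp(pi))/2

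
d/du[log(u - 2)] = 1/(u - 2)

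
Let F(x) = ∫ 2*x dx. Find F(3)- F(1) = 8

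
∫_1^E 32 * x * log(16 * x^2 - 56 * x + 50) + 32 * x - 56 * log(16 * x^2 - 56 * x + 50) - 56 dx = -10*log(10) + (1 + (7 - 4*E)^2)*log(1 + (7 - 4*E)^2)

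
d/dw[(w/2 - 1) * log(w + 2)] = (w*log(w + 2) + w + 2*log(w + 2) - 2)/(2*w + 4)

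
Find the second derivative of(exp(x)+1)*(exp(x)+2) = 4*exp(2*x) + 3*exp(x)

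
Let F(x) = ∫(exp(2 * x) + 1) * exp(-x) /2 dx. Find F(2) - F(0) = -exp(-2)/2 + exp(2)/2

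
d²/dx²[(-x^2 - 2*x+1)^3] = -30*x^4 - 120*x^3 - 108*x^2 + 24*x + 18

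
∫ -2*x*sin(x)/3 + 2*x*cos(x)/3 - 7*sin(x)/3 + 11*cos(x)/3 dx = sqrt(2)*(2*x + 9)*sin(x + pi/4)/3 + C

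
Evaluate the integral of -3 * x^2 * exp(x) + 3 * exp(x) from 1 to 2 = -3*exp(2)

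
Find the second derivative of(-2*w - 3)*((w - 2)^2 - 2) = 10 - 12*w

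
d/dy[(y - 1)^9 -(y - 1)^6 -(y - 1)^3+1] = 9*y^8 - 72*y^7 + 252*y^6 - 510*y^5 + 660*y^4 - 564*y^3 + 309*y^2 - 96*y + 12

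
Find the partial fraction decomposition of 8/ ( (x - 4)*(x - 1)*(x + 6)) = 4/(35*(x + 6)) - 8/(21*(x - 1)) + 4/(15*(x - 4))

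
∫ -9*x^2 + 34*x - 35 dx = -3*x^3 + 17*x^2 - 35*x + C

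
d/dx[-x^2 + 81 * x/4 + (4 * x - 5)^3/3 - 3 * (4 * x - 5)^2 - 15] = 64*x^2 - 258*x + 961/4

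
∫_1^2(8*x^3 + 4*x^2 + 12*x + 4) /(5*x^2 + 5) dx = -2*log(2)/5 + 2*log(5)/5 + 16/5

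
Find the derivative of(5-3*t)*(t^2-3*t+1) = -9*t^2 + 28*t - 18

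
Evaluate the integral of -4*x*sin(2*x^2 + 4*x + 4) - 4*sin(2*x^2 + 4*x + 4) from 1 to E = cos(2 + 2*(1 + E)^2) - cos(10)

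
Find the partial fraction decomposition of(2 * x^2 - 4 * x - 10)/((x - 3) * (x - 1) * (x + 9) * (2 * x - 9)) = 100/(567*(2*x - 9)) - 47/(810*(x + 9)) - 3/(35*(x - 1)) + 1/(18*(x - 3))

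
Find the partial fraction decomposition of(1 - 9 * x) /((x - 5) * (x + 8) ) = -73/(13*(x + 8)) - 44/(13*(x - 5))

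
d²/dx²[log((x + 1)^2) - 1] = -2/(x^2 + 2*x + 1)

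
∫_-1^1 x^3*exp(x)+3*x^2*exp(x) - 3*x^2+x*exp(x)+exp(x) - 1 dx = -4 + 2*exp(-1) + 2*E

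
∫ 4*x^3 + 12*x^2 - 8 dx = x^4 + 4*x^3 - 8*x + C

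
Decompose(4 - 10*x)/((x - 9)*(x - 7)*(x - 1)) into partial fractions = -1/(8*(x - 1)) + 11/(2*(x - 7)) - 43/(8*(x - 9))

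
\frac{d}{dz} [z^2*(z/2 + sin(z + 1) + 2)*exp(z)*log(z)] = z*(z^2*log(z)/2 + sqrt(2)*z*log(z)*sin(z + pi/4 + 1) + 7*z*log(z)/2 + z/2 + 2*log(z)*sin(z + 1) + 4*log(z) + sin(z + 1) + 2)*exp(z)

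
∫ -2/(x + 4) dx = -2*log(x + 4) + C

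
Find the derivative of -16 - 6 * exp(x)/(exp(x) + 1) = -6*exp(x)/(exp(2*x) + 2*exp(x) + 1)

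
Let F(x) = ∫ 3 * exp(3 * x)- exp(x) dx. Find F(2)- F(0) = (-exp(-2) + exp(2))*exp(4)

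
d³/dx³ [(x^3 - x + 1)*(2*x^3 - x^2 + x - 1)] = 240*x^3 - 60*x^2 - 24*x + 12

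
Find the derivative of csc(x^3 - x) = (1 - 3*x^2)*cos(x*(x^2 - 1))/sin(x*(x^2 - 1))^2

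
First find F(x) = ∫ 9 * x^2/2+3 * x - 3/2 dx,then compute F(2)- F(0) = 15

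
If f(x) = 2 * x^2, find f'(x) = 4*x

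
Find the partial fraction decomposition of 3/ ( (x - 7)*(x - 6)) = -3/(x - 6) + 3/(x - 7)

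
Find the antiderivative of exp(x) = exp(x) + C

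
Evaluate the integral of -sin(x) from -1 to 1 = 0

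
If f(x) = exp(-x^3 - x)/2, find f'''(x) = (-27*x^6 - 27*x^4 + 54*x^3 - 9*x^2 + 18*x - 7)*exp(-x^3 - x)/2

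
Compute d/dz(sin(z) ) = cos(z)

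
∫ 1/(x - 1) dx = log(x - 1) + C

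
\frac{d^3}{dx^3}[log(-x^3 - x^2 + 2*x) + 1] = (6*x^6 + 12*x^5 + 24*x^4 - 8*x^3 + 12*x^2 + 24*x - 16)/(x^9 + 3*x^8 - 3*x^7 - 11*x^6 + 6*x^5 + 12*x^4 - 8*x^3)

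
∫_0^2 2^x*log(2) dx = 3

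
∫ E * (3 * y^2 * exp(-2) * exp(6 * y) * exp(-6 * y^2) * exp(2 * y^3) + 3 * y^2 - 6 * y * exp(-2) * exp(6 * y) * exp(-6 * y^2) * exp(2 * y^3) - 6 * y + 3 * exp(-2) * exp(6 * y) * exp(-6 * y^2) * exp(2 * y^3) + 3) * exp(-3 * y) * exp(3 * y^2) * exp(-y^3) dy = 2*sinh((y - 1)^3) + C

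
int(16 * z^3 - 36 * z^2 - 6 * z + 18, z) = 4*z^4 - 12*z^3 - 3*z^2 + 18*z + C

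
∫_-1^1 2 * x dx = 0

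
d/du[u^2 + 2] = 2*u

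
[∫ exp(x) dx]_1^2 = -E + exp(2)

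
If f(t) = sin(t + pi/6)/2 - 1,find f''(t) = -sin(t + pi/6)/2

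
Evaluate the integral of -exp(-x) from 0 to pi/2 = -1 + exp(-pi/2)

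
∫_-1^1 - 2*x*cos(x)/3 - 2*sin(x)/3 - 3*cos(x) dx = -6*sin(1)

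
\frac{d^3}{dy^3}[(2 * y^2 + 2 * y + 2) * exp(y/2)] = y^2*exp(y/2)/4 + 13*y*exp(y/2)/4 + 31*exp(y/2)/4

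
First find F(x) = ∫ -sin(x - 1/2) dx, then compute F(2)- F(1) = -cos(1/2) + cos(3/2)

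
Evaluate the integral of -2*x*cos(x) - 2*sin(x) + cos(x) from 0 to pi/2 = 1 - pi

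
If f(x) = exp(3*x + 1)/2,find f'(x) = 3*exp(3*x + 1)/2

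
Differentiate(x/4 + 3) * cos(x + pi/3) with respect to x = -x*sin(x + pi/3)/4 - 3*sin(x + pi/3) + cos(x + pi/3)/4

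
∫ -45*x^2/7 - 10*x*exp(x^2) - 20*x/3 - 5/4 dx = -15*x^3/7 - 10*x^2/3 - 5*x/4 - 5*exp(x^2) + C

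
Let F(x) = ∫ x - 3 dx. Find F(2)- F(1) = -3/2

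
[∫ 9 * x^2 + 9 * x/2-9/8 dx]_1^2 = 213/8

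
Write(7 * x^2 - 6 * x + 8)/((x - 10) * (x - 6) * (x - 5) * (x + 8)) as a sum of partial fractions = -2/(13*(x + 8)) + 153/(65*(x - 5)) - 4/(x - 6) + 9/(5*(x - 10))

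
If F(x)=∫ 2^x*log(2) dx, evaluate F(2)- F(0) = 3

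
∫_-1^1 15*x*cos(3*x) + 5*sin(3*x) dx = 0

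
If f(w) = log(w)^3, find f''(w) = (-3*log(w)^2 + 6*log(w))/w^2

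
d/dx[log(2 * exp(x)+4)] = exp(x)/(exp(x) + 2)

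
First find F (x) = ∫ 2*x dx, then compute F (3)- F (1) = 8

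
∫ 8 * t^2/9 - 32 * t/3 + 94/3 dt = 8*t^3/27 - 16*t^2/3 + 94*t/3 + C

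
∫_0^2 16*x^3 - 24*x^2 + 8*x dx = 16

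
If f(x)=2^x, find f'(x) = 2^x*log(2)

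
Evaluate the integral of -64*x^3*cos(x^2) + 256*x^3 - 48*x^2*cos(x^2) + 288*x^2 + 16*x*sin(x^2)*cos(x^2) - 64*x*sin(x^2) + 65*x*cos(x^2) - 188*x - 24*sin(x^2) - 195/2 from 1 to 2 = -4*sin(1)^2 + 4*sin(4)^2 + 47*sin(1)/2 - 287*sin(4)/2 + 2505/2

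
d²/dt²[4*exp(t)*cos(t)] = -8*exp(t)*sin(t)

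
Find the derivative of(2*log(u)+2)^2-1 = (8*log(u) + 8)/u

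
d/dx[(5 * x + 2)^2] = 50*x + 20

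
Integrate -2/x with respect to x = -2*log(x) + C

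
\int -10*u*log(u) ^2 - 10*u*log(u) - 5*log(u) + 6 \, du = u*(-5*u*log(u)^2 - 5*log(u) + 11) + C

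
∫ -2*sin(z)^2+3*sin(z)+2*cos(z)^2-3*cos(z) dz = sin(2*z) - 3*sqrt(2)*sin(z + pi/4) + C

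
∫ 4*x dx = 2*x^2 + C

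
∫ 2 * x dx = x^2 + C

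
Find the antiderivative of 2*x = x^2 + C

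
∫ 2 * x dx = x^2 + C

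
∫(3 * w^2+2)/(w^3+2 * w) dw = log(w*(w^2 + 2)) + C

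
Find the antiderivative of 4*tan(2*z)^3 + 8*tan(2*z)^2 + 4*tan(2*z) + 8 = (tan(2*z) + 2)^2 + C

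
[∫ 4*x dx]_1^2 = 6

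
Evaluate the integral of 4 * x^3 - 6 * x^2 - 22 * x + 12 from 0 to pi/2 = -36 + (-3 + pi/2)^2*(pi/2 + 2)^2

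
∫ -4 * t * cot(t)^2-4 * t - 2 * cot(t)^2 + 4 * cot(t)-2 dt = (4*t + 2)*cot(t) + C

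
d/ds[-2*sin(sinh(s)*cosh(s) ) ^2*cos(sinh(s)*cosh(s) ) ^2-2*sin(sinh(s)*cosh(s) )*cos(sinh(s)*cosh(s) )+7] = -4*(2*sin(sinh(s)*cosh(s))*cos(sinh(s)*cosh(s)) + 1)*sin(sinh(s)*cosh(s) + pi/4)*cos(sinh(s)*cosh(s) + pi/4)*cosh(2*s)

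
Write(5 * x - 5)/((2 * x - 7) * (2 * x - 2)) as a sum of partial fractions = 5/(2*(2*x - 7))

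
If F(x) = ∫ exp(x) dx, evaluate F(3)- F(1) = -E + exp(3)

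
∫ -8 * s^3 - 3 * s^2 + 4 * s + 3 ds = -2*s^4 - s^3 + 2*s^2 + 3*s + C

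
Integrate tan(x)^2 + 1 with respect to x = tan(x) + C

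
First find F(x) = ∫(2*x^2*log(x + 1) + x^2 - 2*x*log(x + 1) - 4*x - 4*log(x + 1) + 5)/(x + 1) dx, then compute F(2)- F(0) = log(3)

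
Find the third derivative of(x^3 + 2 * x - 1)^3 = 504*x^6 + 1260*x^4 - 360*x^3 + 720*x^2 - 288*x + 66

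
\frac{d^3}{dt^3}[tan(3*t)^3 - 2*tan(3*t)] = 1620*tan(3*t)^6 + 2754*tan(3*t)^4 + 1188*tan(3*t)^2 + 54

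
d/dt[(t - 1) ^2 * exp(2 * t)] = 2*t^2*exp(2*t) - 2*t*exp(2*t)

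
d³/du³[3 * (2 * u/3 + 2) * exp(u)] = 2*u*exp(u) + 12*exp(u)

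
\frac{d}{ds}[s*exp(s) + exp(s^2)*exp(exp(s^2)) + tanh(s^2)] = s*exp(s) + 2*s*exp(2*s^2)*exp(exp(s^2)) + 2*s*exp(s^2)*exp(exp(s^2)) + 2*s/cosh(s^2)^2 + exp(s)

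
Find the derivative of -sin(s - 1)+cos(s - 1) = -sin(s - 1) - cos(s - 1)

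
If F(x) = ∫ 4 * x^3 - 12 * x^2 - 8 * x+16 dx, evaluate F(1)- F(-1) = 24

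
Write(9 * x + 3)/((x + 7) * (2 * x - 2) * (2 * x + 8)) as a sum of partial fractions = -5/(8*(x + 7)) + 11/(20*(x + 4)) + 3/(40*(x - 1))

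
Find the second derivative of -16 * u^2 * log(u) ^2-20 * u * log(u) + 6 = (-32*u*log(u)^2 - 96*u*log(u) - 32*u - 20)/u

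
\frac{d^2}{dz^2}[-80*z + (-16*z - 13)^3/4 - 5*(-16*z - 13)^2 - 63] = -6144*z - 7552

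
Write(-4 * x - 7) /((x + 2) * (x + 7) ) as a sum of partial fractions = -21/(5*(x + 7)) + 1/(5*(x + 2))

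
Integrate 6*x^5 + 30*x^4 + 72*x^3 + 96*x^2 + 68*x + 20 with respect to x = x^6 + 6*x^5 + 18*x^4 + 32*x^3 + 34*x^2 + 20*x + C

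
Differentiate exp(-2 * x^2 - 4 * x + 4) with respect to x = (-4*x - 4)*exp(-2*x^2 - 4*x + 4)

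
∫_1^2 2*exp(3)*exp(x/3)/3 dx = -2*exp(10/3) + 2*exp(11/3)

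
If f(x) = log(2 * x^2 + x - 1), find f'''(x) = (32*x^3 + 24*x^2 + 60*x + 14)/(8*x^6 + 12*x^5 - 6*x^4 - 11*x^3 + 3*x^2 + 3*x - 1)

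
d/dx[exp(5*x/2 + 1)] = 5*exp(5*x/2 + 1)/2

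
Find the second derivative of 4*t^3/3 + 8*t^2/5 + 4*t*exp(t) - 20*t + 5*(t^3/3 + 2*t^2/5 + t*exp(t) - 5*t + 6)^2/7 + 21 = 10*t^4*exp(t)/21 + 50*t^4/21 + 92*t^3*exp(t)/21 + 80*t^3/21 + 20*t^2*exp(2*t)/7 + 2*t^2*exp(t) - 136*t^2/5 + 40*t*exp(2*t)/7 - 88*t*exp(t)/7 + 8*t + 10*exp(2*t)/7 + 76*exp(t)/7 + 1602/35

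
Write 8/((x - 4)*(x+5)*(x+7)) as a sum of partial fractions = 4/(11*(x + 7)) - 4/(9*(x + 5)) + 8/(99*(x - 4))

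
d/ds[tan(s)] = cos(s)^(-2)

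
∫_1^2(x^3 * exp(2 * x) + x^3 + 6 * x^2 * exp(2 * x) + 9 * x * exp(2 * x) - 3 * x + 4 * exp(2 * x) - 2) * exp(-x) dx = -8*E - 27*exp(-2) + 8*exp(-1) + 27*exp(2)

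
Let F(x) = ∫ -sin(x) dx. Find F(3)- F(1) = cos(3) - cos(1)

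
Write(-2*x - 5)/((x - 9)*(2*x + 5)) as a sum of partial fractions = -1/(x - 9)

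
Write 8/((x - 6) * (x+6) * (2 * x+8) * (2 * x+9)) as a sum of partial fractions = 32/(63*(2*x + 9)) - 1/(18*(x + 6)) - 1/(5*(x + 4)) + 1/(630*(x - 6))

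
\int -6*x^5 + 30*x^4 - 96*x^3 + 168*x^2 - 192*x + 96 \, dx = -x^6 + 6*x^5 - 24*x^4 + 56*x^3 - 96*x^2 + 96*x + C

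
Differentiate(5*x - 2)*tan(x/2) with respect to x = 5*x/(2*cos(x/2)^2) + 5*tan(x/2) - 1/cos(x/2)^2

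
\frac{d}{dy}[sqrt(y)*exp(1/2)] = exp(1/2)/(2*sqrt(y))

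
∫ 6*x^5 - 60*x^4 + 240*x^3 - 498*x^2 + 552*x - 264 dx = x^6 - 12*x^5 + 60*x^4 - 166*x^3 + 276*x^2 - 264*x + C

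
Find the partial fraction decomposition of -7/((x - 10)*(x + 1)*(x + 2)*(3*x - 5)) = 189/(2200*(3*x - 5)) + 7/(132*(x + 2)) - 7/(88*(x + 1)) - 7/(3300*(x - 10))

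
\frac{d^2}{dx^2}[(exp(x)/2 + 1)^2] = exp(2*x) + exp(x)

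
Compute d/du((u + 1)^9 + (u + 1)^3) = 9*u^8 + 72*u^7 + 252*u^6 + 504*u^5 + 630*u^4 + 504*u^3 + 255*u^2 + 78*u + 12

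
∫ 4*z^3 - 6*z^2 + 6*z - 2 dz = z^4 - 2*z^3 + 3*z^2 - 2*z + C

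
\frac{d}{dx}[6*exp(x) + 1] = 6*exp(x)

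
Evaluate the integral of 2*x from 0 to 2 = 4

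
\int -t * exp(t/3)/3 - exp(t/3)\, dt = -t*exp(t/3) + C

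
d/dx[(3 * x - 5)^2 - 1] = 18*x - 30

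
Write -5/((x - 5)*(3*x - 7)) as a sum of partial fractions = 15/(8*(3*x - 7)) - 5/(8*(x - 5))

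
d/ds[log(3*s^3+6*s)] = (3*s^2 + 2)/(s^3 + 2*s)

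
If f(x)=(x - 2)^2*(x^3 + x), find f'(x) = 5*x^4 - 16*x^3 + 15*x^2 - 8*x + 4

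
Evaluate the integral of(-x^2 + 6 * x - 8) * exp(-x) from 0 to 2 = -4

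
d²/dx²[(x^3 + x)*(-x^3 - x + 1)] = -30*x^4 - 24*x^2 + 6*x - 2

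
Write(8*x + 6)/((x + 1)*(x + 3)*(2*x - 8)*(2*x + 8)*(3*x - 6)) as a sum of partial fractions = -13/(864*(x + 4)) + 3/(140*(x + 3)) - 1/(540*(x + 1)) - 11/(1080*(x - 2)) + 19/(3360*(x - 4))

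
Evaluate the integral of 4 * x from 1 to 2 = 6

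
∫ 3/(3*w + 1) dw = log(3*w + 1) + C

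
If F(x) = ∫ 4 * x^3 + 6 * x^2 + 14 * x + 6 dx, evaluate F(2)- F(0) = 72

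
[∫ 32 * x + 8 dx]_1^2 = 56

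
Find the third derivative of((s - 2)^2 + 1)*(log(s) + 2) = (2*s^2 + 4*s + 10)/s^3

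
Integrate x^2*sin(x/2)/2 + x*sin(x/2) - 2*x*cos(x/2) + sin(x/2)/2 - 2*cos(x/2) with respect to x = (-x^2 - 2*x - 1)*cos(x/2) + C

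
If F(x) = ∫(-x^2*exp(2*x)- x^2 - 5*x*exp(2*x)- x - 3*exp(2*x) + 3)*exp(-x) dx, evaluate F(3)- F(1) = -18*exp(3) - 4*exp(-1) + 18*exp(-3) + 4*E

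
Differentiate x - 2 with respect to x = 1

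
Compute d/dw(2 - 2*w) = -2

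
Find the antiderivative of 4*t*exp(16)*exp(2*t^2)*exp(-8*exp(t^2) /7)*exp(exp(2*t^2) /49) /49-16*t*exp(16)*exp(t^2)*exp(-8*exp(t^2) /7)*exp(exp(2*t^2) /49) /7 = exp((exp(t^2) - 28)^2/49) + C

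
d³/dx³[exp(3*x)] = 27*exp(3*x)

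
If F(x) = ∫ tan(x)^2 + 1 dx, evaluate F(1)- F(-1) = 2*tan(1)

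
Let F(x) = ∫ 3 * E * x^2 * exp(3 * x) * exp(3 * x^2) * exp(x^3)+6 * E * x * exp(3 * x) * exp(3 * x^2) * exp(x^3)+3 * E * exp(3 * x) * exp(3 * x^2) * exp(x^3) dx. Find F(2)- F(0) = -E + exp(27)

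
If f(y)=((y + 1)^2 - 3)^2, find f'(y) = 4*y^3 + 12*y^2 - 8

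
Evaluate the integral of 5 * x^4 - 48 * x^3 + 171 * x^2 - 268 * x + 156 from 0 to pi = (-3 + pi)^2*(-2 + pi)^3 + 72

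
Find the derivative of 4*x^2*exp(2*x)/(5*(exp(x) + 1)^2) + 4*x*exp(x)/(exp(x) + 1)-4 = (8*x^2*exp(2*x) + 8*x*exp(3*x) + 28*x*exp(2*x) + 20*x*exp(x) + 20*exp(3*x) + 40*exp(2*x) + 20*exp(x))/(5*exp(3*x) + 15*exp(2*x) + 15*exp(x) + 5)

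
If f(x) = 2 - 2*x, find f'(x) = -2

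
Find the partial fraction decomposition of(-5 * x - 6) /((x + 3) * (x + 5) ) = -19/(2*(x + 5)) + 9/(2*(x + 3))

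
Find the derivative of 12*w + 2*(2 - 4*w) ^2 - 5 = 64*w - 20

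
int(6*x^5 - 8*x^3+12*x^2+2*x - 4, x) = x^6 - 2*x^4 + 4*x^3 + x^2 - 4*x + C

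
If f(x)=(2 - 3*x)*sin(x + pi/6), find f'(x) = -3*x*cos(x + pi/6) - 3*sin(x + pi/6) + 2*cos(x + pi/6)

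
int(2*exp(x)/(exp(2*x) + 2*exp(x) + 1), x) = tanh(x/2) + C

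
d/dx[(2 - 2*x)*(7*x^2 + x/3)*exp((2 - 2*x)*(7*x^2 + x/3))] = (5292*x^5 - 8400*x^4 + 2864*x^3 - 138*x^2 + 244*x + 6)*exp(-14*x^3 + 40*x^2/3 + 2*x/3)/9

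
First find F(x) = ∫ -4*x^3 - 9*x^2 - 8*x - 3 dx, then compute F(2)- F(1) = -51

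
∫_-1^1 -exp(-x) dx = -E + exp(-1)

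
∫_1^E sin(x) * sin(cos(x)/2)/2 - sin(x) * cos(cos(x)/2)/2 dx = sqrt(2)*(-sin((2*cos(1) + pi)/4) + sin((2*cos(E) + pi)/4))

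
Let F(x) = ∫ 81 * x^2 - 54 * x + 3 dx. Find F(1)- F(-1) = 60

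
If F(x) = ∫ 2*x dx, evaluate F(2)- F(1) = 3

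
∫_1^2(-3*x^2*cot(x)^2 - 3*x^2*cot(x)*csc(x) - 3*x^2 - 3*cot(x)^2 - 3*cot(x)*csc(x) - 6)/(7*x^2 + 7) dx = -3*csc(1)/7 - 3*pi/28 - 3*cot(1)/7 + 3*cot(2)/7 + 3*acot(2)/7 + 3*csc(2)/7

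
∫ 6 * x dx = 3*x^2 + C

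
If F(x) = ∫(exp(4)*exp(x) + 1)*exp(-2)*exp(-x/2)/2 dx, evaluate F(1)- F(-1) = -exp(3/2) - exp(-5/2) + exp(-3/2) + exp(5/2)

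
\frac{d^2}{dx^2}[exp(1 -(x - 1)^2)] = (4*x^2 - 8*x + 2)*exp(-x^2 + 2*x)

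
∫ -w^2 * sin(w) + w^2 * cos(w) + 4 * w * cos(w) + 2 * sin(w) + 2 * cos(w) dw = sqrt(2)*((w + 1)^2 - 1)*sin(w + pi/4) + C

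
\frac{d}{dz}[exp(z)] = exp(z)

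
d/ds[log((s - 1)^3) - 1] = 3/(s - 1)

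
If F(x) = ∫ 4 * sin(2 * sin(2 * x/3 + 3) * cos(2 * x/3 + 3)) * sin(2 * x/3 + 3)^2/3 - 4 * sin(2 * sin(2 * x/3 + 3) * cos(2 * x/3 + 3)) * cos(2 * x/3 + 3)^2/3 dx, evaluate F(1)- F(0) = -cos(sin(6)) + cos(sin(22/3))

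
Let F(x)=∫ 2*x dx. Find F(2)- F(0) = 4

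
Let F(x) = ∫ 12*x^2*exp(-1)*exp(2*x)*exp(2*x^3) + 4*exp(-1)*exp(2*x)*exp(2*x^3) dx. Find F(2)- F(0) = -2*exp(-1) + 2*exp(19)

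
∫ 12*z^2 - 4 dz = 4*z^3 - 4*z + C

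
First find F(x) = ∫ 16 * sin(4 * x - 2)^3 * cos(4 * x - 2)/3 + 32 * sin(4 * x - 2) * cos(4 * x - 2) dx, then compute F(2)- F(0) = -4*sin(2)^2 - sin(2)^4/3 + sin(6)^4/3 + 4*sin(6)^2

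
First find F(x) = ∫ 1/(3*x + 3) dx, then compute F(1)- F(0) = log(2)/3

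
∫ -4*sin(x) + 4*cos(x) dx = 4*sqrt(2)*sin(x + pi/4) + C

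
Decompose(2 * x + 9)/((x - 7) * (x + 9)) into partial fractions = 9/(16*(x + 9)) + 23/(16*(x - 7))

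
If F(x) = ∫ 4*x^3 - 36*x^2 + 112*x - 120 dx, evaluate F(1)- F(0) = -75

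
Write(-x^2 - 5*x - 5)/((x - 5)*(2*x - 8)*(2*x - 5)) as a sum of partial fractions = -19/(6*(2*x - 5)) + 41/(6*(x - 4)) - 11/(2*(x - 5))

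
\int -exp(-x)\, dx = exp(-x) + C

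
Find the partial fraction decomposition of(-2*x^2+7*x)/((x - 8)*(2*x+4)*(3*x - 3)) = -11/(90*(x + 2)) - 5/(126*(x - 1)) - 6/(35*(x - 8))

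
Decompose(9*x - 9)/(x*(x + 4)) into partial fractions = 45/(4*(x + 4)) - 9/(4*x)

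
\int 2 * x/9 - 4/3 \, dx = x^2/9 - 4*x/3 + C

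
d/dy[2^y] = 2^y*log(2)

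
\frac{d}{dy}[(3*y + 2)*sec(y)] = 3*y*tan(y)*sec(y) + 2*tan(y)*sec(y) + 3*sec(y)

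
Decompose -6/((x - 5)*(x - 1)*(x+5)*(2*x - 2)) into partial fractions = 1/(120*(x + 5)) + 1/(96*(x - 1)) + 1/(8*(x - 1)^2) - 3/(160*(x - 5))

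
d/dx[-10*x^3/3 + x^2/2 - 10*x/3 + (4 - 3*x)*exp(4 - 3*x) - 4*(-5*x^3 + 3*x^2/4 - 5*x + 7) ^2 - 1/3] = (-1800*x^5*exp(3*x - 4) + 450*x^4*exp(3*x - 4) - 2427*x^3*exp(3*x - 4) + 2760*x^2*exp(3*x - 4) - 849*x*exp(3*x - 4) + 27*x + 830*exp(3*x - 4) - 45)*exp(4 - 3*x)/3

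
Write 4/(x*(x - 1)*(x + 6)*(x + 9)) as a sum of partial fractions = -2/(135*(x + 9)) + 2/(63*(x + 6)) + 2/(35*(x - 1)) - 2/(27*x)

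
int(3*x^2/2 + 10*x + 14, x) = x^3/2 + 5*x^2 + 14*x + C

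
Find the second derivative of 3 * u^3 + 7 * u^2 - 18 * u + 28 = 18*u + 14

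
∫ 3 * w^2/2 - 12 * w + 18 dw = w^3/2 - 6*w^2 + 18*w + C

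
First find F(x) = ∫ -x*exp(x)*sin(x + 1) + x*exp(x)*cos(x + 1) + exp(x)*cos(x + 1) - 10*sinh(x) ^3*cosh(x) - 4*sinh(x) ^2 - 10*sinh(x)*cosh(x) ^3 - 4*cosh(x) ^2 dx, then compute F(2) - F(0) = -5*sinh(2)^2*cosh(2)^2 - 2*sinh(4) + 2*exp(2)*cos(3)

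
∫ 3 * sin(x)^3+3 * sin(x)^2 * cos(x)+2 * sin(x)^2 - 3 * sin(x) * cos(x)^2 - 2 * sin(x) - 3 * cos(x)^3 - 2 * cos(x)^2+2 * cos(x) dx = -sin(2*x) + sqrt(2)*sin(x + pi/4)/2 + sqrt(2)*cos(3*x + pi/4)/2 + C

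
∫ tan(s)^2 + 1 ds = tan(s) + C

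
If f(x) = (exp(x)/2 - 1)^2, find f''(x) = exp(2*x) - exp(x)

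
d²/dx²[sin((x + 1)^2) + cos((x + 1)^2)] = -4*x^2*sin(x^2 + 2*x + 1) - 4*x^2*cos(x^2 + 2*x + 1) - 8*x*sin(x^2 + 2*x + 1) - 8*x*cos(x^2 + 2*x + 1) - 6*sin(x^2 + 2*x + 1) - 2*cos(x^2 + 2*x + 1)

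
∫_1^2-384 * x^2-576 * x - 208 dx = -1968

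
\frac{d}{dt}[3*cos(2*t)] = -6*sin(2*t)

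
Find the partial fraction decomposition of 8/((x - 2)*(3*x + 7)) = -24/(13*(3*x + 7)) + 8/(13*(x - 2))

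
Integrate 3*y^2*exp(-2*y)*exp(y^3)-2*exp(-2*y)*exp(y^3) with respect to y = exp(y*(y^2 - 2)) + C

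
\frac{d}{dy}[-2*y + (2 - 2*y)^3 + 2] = -24*y^2 + 48*y - 26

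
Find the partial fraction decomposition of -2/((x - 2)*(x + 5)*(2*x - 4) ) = -1/(49*(x + 5)) + 1/(49*(x - 2)) - 1/(7*(x - 2)^2)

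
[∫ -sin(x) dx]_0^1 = -1 + cos(1)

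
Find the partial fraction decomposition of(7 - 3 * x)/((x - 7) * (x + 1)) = -5/(4*(x + 1)) - 7/(4*(x - 7))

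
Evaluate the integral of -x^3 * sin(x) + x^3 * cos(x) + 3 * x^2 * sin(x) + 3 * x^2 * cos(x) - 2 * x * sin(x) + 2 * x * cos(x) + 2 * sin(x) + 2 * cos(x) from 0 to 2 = 12*cos(2) + 12*sin(2)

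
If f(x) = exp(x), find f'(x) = exp(x)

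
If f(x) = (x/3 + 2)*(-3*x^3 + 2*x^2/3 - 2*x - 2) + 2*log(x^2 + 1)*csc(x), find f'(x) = (-12*x^5 - 52*x^4 - 8*x^3 - 6*x^2*log(x^2 + 1)*cot(x)*csc(x) - 66*x^2 + 12*x*csc(x) + 4*x - 6*log(x^2 + 1)*cot(x)*csc(x) - 14)/(3*x^2 + 3)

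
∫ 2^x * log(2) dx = 2^x + C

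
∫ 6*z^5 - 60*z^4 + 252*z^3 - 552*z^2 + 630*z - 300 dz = z^6 - 12*z^5 + 63*z^4 - 184*z^3 + 315*z^2 - 300*z + C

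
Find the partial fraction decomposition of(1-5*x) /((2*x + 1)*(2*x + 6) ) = 7/(10*(2*x + 1)) - 8/(5*(x + 3))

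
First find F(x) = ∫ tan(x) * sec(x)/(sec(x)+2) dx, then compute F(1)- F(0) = -log(3) + log(sec(1) + 2)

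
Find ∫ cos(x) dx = sin(x) + C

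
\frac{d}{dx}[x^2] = 2*x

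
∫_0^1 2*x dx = 1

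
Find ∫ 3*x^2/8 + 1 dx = x^3/8 + x + C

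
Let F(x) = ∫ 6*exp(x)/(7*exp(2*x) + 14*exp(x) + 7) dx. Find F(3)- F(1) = -6*E/(7*(1 + E)) + 6*exp(3)/(7*(1 + exp(3)))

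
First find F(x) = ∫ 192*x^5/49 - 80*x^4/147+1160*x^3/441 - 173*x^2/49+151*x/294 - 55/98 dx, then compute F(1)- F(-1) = -181/49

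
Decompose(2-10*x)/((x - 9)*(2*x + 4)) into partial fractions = -1/(x + 2) - 4/(x - 9)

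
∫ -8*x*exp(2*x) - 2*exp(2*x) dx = (1 - 4*x)*exp(2*x) + C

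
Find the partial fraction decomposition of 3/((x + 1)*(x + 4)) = -1/(x + 4) + 1/(x + 1)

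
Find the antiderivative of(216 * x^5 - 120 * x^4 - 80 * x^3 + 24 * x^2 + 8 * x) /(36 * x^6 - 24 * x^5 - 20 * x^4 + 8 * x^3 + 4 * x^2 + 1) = log(4*x^2*(-3*x^2 + x + 1)^2 + 1) + C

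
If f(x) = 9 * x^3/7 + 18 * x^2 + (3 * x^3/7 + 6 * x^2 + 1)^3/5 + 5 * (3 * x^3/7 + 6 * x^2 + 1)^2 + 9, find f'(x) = 243*x^8/1715 + 1296*x^7/245 + 324*x^6/5 + 9288*x^5/35 + 144*x^4 + 4032*x^3/5 + 612*x^2/35 + 816*x/5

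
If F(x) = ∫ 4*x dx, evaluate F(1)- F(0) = 2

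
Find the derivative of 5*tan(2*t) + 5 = 10/cos(2*t)^2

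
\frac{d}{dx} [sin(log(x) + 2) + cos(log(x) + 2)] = sqrt(2)*cos(log(x) + pi/4 + 2)/x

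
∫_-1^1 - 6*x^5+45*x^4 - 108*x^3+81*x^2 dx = 72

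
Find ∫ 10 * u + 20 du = 5*u^2 + 20*u + C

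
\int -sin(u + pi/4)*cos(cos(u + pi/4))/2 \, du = sin(cos(u + pi/4))/2 + C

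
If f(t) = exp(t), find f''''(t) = exp(t)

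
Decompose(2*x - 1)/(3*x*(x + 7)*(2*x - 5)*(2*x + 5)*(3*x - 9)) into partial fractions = 8/(7425*(2*x + 5)) - 16/(4275*(2*x - 5)) - 1/(7182*(x + 7)) + 1/(594*(x - 3)) - 1/(4725*x)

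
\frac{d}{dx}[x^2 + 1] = 2*x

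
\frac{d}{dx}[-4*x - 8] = -4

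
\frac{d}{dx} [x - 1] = 1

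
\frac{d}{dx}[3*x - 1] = 3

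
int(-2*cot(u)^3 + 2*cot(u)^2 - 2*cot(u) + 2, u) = (cot(u) - 1)^2 + C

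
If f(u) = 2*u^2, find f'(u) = 4*u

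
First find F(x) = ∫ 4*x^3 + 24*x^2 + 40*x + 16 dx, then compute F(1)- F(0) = 45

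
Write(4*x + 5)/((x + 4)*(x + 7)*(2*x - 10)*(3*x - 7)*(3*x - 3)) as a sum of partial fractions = -387/(34048*(3*x - 7)) - 23/(48384*(x + 7)) + 11/(15390*(x + 4)) + 3/(1280*(x - 1)) + 25/(20736*(x - 5))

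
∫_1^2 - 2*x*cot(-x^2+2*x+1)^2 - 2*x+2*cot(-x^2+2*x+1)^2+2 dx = -cot(1) + cot(2)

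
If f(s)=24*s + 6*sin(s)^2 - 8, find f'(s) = 6*sin(2*s) + 24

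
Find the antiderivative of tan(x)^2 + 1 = tan(x) + C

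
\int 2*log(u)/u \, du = log(u)^2 + C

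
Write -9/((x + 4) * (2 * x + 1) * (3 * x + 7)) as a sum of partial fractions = 81/(55*(3*x + 7)) - 36/(77*(2*x + 1)) - 9/(35*(x + 4))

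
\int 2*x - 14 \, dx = x^2 - 14*x + C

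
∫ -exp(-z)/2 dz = exp(-z)/2 + C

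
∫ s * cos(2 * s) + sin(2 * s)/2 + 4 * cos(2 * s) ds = (s/2 + 2)*sin(2*s) + C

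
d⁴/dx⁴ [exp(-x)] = exp(-x)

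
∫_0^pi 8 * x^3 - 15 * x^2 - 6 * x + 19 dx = 5 + (1 + (-2 + pi)^2)*(-1 + 3*pi + 2*pi^2)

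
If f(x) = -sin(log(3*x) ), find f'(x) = -cos(log(x) + log(3))/x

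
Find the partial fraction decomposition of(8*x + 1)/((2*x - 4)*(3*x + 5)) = 37/(22*(3*x + 5)) + 17/(22*(x - 2))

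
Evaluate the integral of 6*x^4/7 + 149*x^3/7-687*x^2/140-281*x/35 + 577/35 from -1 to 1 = 2103/70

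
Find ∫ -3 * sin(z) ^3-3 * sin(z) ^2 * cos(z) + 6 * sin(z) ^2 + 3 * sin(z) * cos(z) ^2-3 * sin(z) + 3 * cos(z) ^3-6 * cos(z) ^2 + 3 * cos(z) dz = (sqrt(2)*sin(z + pi/4) - 1)^3 + C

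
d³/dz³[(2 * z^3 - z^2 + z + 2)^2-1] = 480*z^3 - 240*z^2 + 120*z + 36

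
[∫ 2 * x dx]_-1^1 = 0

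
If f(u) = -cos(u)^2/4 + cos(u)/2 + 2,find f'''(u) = sin(u)/2 - sin(2*u)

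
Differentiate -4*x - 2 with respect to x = -4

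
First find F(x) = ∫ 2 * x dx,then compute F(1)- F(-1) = 0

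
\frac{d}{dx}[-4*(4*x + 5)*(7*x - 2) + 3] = -224*x - 108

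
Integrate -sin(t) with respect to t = cos(t) + C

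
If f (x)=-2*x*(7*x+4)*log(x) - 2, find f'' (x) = (-28*x*log(x) - 42*x - 8)/x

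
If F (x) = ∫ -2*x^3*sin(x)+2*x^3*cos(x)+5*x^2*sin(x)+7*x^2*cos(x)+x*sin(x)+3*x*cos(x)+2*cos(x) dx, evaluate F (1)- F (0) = -1 + 5*cos(1) + 5*sin(1)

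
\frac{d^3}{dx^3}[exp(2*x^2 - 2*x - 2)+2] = (64*x^3 - 96*x^2 + 96*x - 32)*exp(2*x^2 - 2*x - 2)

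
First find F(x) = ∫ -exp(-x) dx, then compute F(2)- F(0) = -1 + exp(-2)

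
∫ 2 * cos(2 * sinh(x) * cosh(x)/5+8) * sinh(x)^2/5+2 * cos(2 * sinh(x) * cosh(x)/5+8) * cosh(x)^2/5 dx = sin(sinh(2*x)/5 + 8) + C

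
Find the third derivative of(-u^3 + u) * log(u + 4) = (-6*u^3*log(u + 4) - 11*u^3 - 72*u^2*log(u + 4) - 108*u^2 - 288*u*log(u + 4) - 289*u - 384*log(u + 4) - 12)/(u^3 + 12*u^2 + 48*u + 64)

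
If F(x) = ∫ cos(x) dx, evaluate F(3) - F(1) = -sin(1) + sin(3)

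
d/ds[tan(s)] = cos(s)^(-2)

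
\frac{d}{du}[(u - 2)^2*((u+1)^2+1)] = 4*u^3 - 6*u^2 - 4*u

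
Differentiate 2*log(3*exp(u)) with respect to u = 2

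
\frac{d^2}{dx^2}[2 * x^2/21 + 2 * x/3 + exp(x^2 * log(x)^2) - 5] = 4*x^2*exp(x^2*log(x)^2)*log(x)^4 + 8*x^2*exp(x^2*log(x)^2)*log(x)^3 + 4*x^2*exp(x^2*log(x)^2)*log(x)^2 + 2*exp(x^2*log(x)^2)*log(x)^2 + 6*exp(x^2*log(x)^2)*log(x) + 2*exp(x^2*log(x)^2) + 4/21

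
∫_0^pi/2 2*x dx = pi^2/4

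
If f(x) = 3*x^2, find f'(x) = 6*x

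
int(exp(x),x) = exp(x) + C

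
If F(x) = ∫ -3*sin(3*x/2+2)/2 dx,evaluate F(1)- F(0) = cos(7/2) - cos(2)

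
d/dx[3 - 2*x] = -2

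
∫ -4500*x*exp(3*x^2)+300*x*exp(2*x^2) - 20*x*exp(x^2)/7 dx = (-750*exp(2*x^2) + 75*exp(x^2) - 10/7)*exp(x^2) + C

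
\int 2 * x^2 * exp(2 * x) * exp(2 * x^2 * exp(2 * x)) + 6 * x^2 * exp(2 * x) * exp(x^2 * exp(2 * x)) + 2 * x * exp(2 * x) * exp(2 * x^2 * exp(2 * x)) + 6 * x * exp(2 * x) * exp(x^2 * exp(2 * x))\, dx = (exp(x^2*exp(2*x)) + 6)*exp(x^2*exp(2*x))/2 + C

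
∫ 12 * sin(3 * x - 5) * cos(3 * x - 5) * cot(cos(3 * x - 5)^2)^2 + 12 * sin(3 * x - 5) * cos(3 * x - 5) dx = 2*cot(cos(3*x - 5)^2) + C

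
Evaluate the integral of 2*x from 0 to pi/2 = pi^2/4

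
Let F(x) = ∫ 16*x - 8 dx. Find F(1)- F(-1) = -16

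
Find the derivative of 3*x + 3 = 3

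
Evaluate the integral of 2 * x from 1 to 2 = 3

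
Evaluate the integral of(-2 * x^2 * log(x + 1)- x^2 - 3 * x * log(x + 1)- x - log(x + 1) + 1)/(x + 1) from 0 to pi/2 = (-pi^2/4 - pi/2 + 1)*log(1 + pi/2)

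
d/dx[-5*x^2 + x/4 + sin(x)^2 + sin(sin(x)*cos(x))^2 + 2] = -10*x + sin(2*x) - sin(2*x - sin(2*x))/2 + sin(2*x + sin(2*x))/2 + 1/4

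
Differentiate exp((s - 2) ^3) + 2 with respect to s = 3*s^2*exp(s^3 - 6*s^2 + 12*s - 8) - 12*s*exp(s^3 - 6*s^2 + 12*s - 8) + 12*exp(s^3 - 6*s^2 + 12*s - 8)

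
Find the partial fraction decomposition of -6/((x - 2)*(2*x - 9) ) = -12/(5*(2*x - 9)) + 6/(5*(x - 2))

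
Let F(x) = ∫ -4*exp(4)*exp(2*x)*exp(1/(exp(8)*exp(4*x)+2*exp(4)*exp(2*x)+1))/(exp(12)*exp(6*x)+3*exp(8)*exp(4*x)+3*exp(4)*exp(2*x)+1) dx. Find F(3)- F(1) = -exp(exp(-12)/(exp(-6) + 1)^2) + exp(exp(-20)/(exp(-10) + 1)^2)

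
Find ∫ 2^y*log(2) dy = 2^y + C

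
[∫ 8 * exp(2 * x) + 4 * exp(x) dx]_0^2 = -9 + (1 + 2*exp(2))^2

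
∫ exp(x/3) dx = 3*exp(x/3) + C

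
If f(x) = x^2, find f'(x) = 2*x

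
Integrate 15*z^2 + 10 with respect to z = 5*z^3 + 10*z + C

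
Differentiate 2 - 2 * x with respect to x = -2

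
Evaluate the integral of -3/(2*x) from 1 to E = -3/2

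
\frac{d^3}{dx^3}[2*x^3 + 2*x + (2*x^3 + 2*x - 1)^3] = 4032*x^6 + 5040*x^4 - 1440*x^3 + 1440*x^2 - 576*x + 96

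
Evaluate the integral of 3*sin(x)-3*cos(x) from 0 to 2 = -3*sin(2) - 3*cos(2) + 3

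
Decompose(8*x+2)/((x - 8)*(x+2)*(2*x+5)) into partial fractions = -24/(7*(2*x + 5)) + 7/(5*(x + 2)) + 11/(35*(x - 8))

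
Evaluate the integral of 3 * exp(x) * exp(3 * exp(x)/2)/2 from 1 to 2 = -exp(3*E/2) + exp(3*exp(2)/2)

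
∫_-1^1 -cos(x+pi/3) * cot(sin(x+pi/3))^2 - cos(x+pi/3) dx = -cot(cos(pi/6 + 1)) + cot(sin(1 + pi/3))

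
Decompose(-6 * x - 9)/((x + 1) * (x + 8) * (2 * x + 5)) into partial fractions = -8/(11*(2*x + 5)) + 39/(77*(x + 8)) - 1/(7*(x + 1))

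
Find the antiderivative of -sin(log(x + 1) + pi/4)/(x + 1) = cos(log(x + 1) + pi/4) + C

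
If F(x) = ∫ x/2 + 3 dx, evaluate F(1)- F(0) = 13/4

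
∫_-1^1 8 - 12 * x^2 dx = 8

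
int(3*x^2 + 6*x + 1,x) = x^3 + 3*x^2 + x + C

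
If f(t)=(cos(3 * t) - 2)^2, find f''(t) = 36*cos(3*t) - 18*cos(6*t)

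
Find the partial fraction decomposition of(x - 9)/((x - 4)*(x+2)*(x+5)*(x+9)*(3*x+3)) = -3/(1456*(x + 9)) + 7/(648*(x + 5)) - 11/(378*(x + 2)) + 1/(48*(x + 1)) - 1/(2106*(x - 4))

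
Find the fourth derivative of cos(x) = cos(x)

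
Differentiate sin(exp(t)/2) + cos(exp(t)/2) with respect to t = sqrt(2)*exp(t)*cos(exp(t)/2 + pi/4)/2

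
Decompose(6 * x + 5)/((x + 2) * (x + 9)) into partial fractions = 7/(x + 9) - 1/(x + 2)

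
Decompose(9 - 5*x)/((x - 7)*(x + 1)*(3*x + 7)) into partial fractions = 93/(56*(3*x + 7)) - 7/(16*(x + 1)) - 13/(112*(x - 7))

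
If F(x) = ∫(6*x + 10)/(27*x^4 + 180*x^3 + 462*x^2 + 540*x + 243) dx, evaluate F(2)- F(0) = 32/1107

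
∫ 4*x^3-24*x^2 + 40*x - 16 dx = x^4 - 8*x^3 + 20*x^2 - 16*x + C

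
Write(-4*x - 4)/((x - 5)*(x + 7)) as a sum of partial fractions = -2/(x + 7) - 2/(x - 5)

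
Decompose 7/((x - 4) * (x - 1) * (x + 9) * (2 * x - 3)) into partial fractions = -8/(15*(2*x - 3)) - 1/(390*(x + 9)) + 7/(30*(x - 1)) + 7/(195*(x - 4))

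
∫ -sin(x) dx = cos(x) + C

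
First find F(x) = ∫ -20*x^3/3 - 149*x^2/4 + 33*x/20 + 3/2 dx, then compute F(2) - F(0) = -1197/10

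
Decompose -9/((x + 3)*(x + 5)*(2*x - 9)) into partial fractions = -12/(95*(2*x - 9)) - 9/(38*(x + 5)) + 3/(10*(x + 3))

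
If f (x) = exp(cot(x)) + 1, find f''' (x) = -(3 + 6/tan(x) + 11/tan(x)^2 + 12/tan(x)^3 + 9/tan(x)^4 + 6/tan(x)^5 + tan(x)^(-6))*exp(1/tan(x))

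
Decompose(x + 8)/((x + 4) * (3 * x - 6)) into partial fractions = -2/(9*(x + 4)) + 5/(9*(x - 2))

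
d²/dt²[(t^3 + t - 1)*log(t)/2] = (6*t^3*log(t) + 5*t^3 + t + 1)/(2*t^2)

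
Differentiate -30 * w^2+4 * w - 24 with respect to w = 4 - 60*w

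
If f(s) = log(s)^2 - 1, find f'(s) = 2*log(s)/s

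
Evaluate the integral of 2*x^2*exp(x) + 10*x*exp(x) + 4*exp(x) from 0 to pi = 2 + 2*(-1 + 3*pi + pi^2)*exp(pi)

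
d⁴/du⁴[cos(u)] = cos(u)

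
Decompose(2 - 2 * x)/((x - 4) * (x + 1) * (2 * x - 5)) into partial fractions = 4/(7*(2*x - 5)) + 4/(35*(x + 1)) - 2/(5*(x - 4))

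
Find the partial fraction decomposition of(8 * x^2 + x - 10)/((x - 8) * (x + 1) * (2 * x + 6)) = 59/(44*(x + 3)) + 1/(12*(x + 1)) + 85/(33*(x - 8))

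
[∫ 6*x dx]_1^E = -3 + 3*exp(2)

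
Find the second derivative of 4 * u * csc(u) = 4*(-u + 2*u/sin(u)^2 - 2*cos(u)/sin(u))/sin(u)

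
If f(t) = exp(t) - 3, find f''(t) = exp(t)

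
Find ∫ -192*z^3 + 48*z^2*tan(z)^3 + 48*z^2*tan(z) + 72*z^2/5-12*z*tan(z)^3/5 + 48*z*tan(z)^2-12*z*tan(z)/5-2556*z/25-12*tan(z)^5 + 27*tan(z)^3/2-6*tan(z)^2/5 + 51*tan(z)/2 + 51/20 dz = -3*z^2 + 3*z/20 - 3*(20*z^2 - z - 5*tan(z)^2 + 10)^2/25 + 3*tan(z)^2/4 + C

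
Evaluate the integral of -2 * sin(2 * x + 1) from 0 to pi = 0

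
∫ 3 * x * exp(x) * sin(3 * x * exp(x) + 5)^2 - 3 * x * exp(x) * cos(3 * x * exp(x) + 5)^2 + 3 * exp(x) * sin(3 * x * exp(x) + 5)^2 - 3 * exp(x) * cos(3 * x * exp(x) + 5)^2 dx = -sin(6*x*exp(x) + 10)/2 + C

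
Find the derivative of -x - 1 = -1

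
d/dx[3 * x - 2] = 3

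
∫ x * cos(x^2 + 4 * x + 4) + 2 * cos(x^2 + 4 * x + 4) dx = sin((x + 2)^2)/2 + C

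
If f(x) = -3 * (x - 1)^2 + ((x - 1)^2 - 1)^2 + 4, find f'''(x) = 24*x - 24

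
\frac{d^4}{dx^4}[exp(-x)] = exp(-x)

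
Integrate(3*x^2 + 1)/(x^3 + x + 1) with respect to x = log(x^3 + x + 1) + C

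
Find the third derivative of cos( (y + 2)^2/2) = y^3*sin(y^2/2 + 2*y + 2) + 6*y^2*sin(y^2/2 + 2*y + 2) + 12*y*sin(y^2/2 + 2*y + 2) - 3*y*cos(y^2/2 + 2*y + 2) + 8*sin(y^2/2 + 2*y + 2) - 6*cos(y^2/2 + 2*y + 2)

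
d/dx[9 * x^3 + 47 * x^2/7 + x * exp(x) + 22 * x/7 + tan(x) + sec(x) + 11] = 27*x^2 + x*exp(x) + 94*x/7 + exp(x) + tan(x)^2 + tan(x)*sec(x) + 29/7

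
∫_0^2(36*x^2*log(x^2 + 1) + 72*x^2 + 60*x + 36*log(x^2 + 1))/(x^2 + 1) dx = 102*log(5)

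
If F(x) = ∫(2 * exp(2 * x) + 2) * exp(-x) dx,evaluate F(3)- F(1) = -2*E - 2*exp(-3) + 2*exp(-1) + 2*exp(3)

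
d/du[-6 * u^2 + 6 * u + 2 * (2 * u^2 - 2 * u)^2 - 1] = 32*u^3 - 48*u^2 + 4*u + 6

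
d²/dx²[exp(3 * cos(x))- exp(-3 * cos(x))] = 3*(3*exp(6*cos(x))*sin(x)^2 - exp(6*cos(x))*cos(x) - 3*sin(x)^2 - cos(x))*exp(-3*cos(x))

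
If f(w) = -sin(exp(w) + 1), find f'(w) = -exp(w)*cos(exp(w) + 1)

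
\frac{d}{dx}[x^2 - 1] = 2*x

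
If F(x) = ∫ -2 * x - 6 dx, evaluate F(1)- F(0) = -7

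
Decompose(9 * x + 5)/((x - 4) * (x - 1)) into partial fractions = -14/(3*(x - 1)) + 41/(3*(x - 4))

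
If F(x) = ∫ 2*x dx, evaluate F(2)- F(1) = 3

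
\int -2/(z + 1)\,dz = -2*log(z + 1) + C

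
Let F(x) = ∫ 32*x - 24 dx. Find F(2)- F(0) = 16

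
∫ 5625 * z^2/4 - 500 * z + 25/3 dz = 1875*z^3/4 - 250*z^2 + 25*z/3 + C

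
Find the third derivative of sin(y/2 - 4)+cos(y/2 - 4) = -sqrt(2)*cos(y/2 - 4 + pi/4)/8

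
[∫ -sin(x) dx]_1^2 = -cos(1) + cos(2)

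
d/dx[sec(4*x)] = 4*tan(4*x)*sec(4*x)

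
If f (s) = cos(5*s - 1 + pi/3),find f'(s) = -5*sin(5*s - 1 + pi/3)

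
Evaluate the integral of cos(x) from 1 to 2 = -sin(1) + sin(2)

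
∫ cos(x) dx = sin(x) + C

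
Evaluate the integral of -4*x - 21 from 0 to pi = (-4*pi - 2)*(pi/2 + 5) + 10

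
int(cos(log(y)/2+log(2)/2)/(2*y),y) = sin(log(2*y)/2) + C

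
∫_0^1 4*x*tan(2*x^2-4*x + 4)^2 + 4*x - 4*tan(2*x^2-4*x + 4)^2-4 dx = tan(2) - tan(4)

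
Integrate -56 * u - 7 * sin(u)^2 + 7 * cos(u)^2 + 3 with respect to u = -28*u^2 + 3*u + 7*sin(2*u)/2 + C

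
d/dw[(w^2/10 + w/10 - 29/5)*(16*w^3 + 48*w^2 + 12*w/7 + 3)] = 8*w^4 + 128*w^3/5 - 9222*w^2/35 - 3891*w/7 - 135/14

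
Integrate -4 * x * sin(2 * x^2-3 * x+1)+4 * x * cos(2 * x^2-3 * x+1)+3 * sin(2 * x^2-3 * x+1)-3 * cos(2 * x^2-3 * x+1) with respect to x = sin(2*x^2 - 3*x + 1) + cos(2*x^2 - 3*x + 1) + C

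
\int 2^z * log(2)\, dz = 2^z + C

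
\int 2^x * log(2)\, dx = 2^x + C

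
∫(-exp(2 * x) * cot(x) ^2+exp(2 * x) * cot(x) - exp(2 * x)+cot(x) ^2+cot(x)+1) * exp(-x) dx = 2*cot(x)*sinh(x) + C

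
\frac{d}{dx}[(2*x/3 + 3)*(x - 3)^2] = 2*x^2 - 2*x - 12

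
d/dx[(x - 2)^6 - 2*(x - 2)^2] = 6*x^5 - 60*x^4 + 240*x^3 - 480*x^2 + 476*x - 184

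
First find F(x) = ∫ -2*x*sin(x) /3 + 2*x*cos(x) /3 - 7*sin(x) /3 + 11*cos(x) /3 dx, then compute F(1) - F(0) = -3 + 11*cos(1)/3 + 11*sin(1)/3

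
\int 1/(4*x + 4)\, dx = log(x + 1)/4 + C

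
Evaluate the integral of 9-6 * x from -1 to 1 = 18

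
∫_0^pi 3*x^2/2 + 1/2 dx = pi/2 + pi^3/2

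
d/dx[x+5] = 1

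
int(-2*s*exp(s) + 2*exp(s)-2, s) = -2*(s - 2)*(exp(s) + 1) + C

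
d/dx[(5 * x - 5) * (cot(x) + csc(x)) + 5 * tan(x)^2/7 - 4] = -5*x*cos(x)/sin(x)^2 - 5*x/sin(x)^2 + 10*sin(x)/(7*cos(x)^3) + 5/tan(x) + 5*sqrt(2)*sin(x + pi/4)/sin(x)^2 + 5/sin(x)^2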